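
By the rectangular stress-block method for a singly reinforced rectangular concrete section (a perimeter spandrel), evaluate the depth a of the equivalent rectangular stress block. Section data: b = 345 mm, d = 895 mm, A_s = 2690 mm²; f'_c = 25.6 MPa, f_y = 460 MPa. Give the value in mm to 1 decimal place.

a ≈ 164.8 mm

T = A_s f_y = 2690 × 460 = 1237400 N = 1237.4 kN.
Setting C = 0.85 f'_c a b equal to T: a = 1237400/(0.85 × 25.6 × 345) = 164.8 mm.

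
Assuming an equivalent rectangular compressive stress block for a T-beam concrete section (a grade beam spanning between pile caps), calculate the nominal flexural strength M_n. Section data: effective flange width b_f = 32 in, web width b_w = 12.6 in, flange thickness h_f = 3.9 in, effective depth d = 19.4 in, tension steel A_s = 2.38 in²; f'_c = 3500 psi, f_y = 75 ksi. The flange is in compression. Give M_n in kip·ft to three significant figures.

M_n ≈ 275 kip·ft

Tension: T = A_s f_y = 2.38 × 75 = 178.5 kips.
Try a within the flange: a = T/(0.85 f'_c b_f) = 178.5/(0.85 × 3.5 × 32) = 1.875 in.
Since a = 1.875 ≤ h_f = 3.9 in, the stress block lies entirely in the flange; analyse as a rectangular beam of width b_f.
M_n = T(d − a/2) = 178.5 × (19.4 − 0.9375) = 3295.6 kip·in.
M_n = 3295.6/12 = 274.63 kip·ft.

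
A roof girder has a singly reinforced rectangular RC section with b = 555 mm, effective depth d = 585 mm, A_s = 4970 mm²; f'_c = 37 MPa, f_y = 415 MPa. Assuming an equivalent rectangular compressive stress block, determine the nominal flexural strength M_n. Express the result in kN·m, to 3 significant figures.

M_n ≈ 1080 kN·m

T = A_s f_y = 4970 × 415 = 2062550 N = 2062.55 kN.
From C = T: a = T/(0.85 f'_c b) = 2062550/(0.85 × 37 × 555) = 118.17 mm.
M_n = T(d − a/2) = 2062.55 kN × (585 − 59.085) mm = 1084.73 kN·m.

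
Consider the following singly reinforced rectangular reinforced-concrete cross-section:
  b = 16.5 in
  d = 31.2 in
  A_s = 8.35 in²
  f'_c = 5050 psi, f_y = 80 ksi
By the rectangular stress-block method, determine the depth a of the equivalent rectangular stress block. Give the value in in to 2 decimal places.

T = A_s f_y = 8.35 × 80 = 668 kips.
a = T/(0.85 f'_c b) = 668/(0.85 × 5.05 × 16.5) = 9.43 in.

a ≈ 9.43 in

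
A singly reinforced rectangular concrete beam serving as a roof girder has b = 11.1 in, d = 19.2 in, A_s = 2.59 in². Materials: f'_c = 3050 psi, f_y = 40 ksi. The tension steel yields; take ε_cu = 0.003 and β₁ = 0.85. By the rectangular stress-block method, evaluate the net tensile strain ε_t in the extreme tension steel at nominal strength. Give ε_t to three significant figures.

ε_t ≈ 0.0106

a = A_s f_y/(0.85 f'_c b) = 3.600 in.
β₁ = 0.85, so c = a/β₁ = 3.600/0.85 = 4.235 in.
From the linear strain diagram with ε_cu = 0.003: ε_t = 0.003 (d − c)/c = 0.003 × (19.2 − 4.235)/4.235 = 0.0106.
Since ε_t ≥ 0.005, the section is tension-controlled.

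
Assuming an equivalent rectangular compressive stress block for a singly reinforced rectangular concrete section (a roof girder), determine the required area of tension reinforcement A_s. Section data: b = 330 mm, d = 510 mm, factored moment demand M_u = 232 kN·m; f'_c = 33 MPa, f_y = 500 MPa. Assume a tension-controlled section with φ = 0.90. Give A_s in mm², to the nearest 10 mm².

M_n = M_u/φ = 232/0.90 = 257.778 kN·m.
With M_n = 0.85 f'_c a b (d − a/2), solve the quadratic for a:
a = d − √(d² − 2M_n/(0.85 f'_c b)) = 510 − √(510² − 2 × 257.778×10⁶/(0.85 × 33 × 330)) = 57.89 mm.
A_s = 0.85 f'_c a b / f_y = 0.85 × 33 × 57.89 × 330 / 500 = 1071.7 mm².

A_s ≈ 1070 mm²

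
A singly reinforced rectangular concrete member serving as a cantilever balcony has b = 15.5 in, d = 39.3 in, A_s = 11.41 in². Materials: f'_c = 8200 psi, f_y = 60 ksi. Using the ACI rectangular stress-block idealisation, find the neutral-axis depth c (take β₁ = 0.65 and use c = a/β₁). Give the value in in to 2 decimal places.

c ≈ 9.75 in

T = A_s f_y = 11.41 × 60 = 684.6 kips.
a = T/(0.85 f'_c b) = 684.6/(0.85 × 8.2 × 15.5) = 6.3368 in.
With β₁ = 0.65, c = a/β₁ = 6.3368/0.65 = 9.75 in.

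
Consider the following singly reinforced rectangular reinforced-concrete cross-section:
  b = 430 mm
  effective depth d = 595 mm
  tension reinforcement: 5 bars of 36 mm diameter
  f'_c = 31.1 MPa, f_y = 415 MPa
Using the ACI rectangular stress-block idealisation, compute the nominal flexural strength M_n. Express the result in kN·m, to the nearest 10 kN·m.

M_n ≈ 1060 kN·m

A_s = 5 × 1018 = 5090 mm².
T = A_s f_y = 5090 × 415 = 2112350 N = 2112.35 kN.
From C = T: a = T/(0.85 f'_c b) = 2112350/(0.85 × 31.1 × 430) = 185.83 mm.
M_n = T(d − a/2) = 2112.35 kN × (595 − 92.915) mm = 1060.58 kN·m.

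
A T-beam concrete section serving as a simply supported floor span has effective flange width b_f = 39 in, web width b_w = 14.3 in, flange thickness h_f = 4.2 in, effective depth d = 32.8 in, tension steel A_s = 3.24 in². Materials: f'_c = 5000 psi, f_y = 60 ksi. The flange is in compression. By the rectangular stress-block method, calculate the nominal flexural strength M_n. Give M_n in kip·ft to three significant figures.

Tension: T = A_s f_y = 3.24 × 60 = 194.4 kips.
Try a within the flange: a = T/(0.85 f'_c b_f) = 194.4/(0.85 × 5 × 39) = 1.173 in.
Since a = 1.173 ≤ h_f = 4.2 in, the stress block lies entirely in the flange; analyse as a rectangular beam of width b_f.
M_n = T(d − a/2) = 194.4 × (32.8 − 0.5865) = 6262.3 kip·in.
M_n = 6262.3/12 = 521.86 kip·ft.

M_n ≈ 522 kip·ft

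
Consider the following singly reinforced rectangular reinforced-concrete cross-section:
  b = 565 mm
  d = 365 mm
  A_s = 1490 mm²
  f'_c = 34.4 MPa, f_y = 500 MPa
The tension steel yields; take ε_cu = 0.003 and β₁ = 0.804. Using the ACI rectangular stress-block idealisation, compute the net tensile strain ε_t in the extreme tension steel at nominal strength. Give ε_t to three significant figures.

a = A_s f_y/(0.85 f'_c b) = 45.10 mm.
β₁ = 0.804, so c = a/β₁ = 45.10/0.804 = 56.09 mm.
From the linear strain diagram with ε_cu = 0.003: ε_t = 0.003 (d − c)/c = 0.003 × (365 − 56.09)/56.09 = 0.0165.
Since ε_t ≥ 0.005, the section is tension-controlled.

ε_t ≈ 0.0165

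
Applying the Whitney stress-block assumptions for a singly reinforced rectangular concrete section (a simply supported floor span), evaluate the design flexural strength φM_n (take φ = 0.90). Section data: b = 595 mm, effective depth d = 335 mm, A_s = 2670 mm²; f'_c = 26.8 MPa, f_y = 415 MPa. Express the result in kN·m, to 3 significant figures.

φM_n ≈ 293 kN·m

T = A_s f_y = 2670 × 415 = 1108050 N = 1108.05 kN.
From C = T: a = T/(0.85 f'_c b) = 1108050/(0.85 × 26.8 × 595) = 81.75 mm.
M_n = T(d − a/2) = 1108.05 kN × (335 − 40.875) mm = 325.91 kN·m.
φM_n = 0.90 × 325.91 = 293.32 kN·m.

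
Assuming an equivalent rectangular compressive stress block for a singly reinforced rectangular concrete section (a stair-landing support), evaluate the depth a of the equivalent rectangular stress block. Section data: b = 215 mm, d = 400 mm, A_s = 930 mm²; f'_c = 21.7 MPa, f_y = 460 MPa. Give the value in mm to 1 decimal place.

T = A_s f_y = 930 × 460 = 427800 N = 427.8 kN.
Setting C = 0.85 f'_c a b equal to T: a = 427800/(0.85 × 21.7 × 215) = 107.9 mm.

a ≈ 107.9 mm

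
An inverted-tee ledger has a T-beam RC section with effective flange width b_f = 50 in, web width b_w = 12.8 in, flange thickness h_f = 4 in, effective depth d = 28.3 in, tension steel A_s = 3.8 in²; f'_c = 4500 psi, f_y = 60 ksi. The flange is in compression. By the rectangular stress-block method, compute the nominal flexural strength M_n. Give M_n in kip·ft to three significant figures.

Tension: T = A_s f_y = 3.8 × 60 = 228 kips.
Try a within the flange: a = T/(0.85 f'_c b_f) = 228/(0.85 × 4.5 × 50) = 1.192 in.
Since a = 1.192 ≤ h_f = 4 in, the stress block lies entirely in the flange; analyse as a rectangular beam of width b_f.
M_n = T(d − a/2) = 228 × (28.3 − 0.596) = 6316.5 kip·in.
M_n = 6316.5/12 = 526.38 kip·ft.

M_n ≈ 526 kip·ft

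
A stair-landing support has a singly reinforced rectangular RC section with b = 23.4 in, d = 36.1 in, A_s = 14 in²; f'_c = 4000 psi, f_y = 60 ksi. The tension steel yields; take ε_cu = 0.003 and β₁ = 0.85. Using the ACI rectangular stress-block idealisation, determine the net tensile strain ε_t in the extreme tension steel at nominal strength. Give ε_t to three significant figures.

a = A_s f_y/(0.85 f'_c b) = 10.558 in.
β₁ = 0.85, so c = a/β₁ = 10.558/0.85 = 12.421 in.
From the linear strain diagram with ε_cu = 0.003: ε_t = 0.003 (d − c)/c = 0.003 × (36.1 − 12.421)/12.421 = 0.00572.
Since ε_t ≥ 0.005, the section is tension-controlled.

ε_t ≈ 0.00572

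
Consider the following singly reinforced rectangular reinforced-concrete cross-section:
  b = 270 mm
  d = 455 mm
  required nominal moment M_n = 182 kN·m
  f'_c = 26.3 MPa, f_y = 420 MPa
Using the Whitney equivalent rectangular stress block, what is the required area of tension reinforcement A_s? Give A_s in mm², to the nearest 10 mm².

A_s ≈ 1030 mm²

With M_n = 0.85 f'_c a b (d − a/2), solve the quadratic for a:
a = d − √(d² − 2M_n/(0.85 f'_c b)) = 455 − √(455² − 2 × 182×10⁶/(0.85 × 26.3 × 270)) = 71.96 mm.
A_s = 0.85 f'_c a b / f_y = 0.85 × 26.3 × 71.96 × 270 / 420 = 1034.1 mm².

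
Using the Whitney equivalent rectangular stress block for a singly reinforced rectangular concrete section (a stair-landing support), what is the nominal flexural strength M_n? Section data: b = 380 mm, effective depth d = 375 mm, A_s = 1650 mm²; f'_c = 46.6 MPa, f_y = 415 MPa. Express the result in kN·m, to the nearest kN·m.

T = A_s f_y = 1650 × 415 = 684750 N = 684.75 kN.
From C = T: a = T/(0.85 f'_c b) = 684750/(0.85 × 46.6 × 380) = 45.49 mm.
M_n = T(d − a/2) = 684.75 kN × (375 − 22.745) mm = 241.21 kN·m.

M_n ≈ 241 kN·m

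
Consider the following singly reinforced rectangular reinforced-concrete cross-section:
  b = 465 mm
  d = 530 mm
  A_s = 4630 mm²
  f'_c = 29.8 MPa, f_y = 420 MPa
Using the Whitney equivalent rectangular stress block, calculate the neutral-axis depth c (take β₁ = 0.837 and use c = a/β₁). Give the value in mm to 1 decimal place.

T = A_s f_y = 4630 × 420 = 1944600 N = 1944.6 kN.
Setting C = 0.85 f'_c a b equal to T: a = 1944600/(0.85 × 29.8 × 465) = 165.098 mm.
With β₁ = 0.837, c = a/β₁ = 165.098/0.837 = 197.2 mm.

c ≈ 197.2 mm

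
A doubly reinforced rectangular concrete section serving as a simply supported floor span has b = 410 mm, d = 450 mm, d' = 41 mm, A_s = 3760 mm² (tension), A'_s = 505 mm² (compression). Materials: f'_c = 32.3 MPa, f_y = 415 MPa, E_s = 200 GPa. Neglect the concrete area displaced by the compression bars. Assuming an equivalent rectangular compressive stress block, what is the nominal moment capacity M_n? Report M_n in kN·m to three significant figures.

M_n ≈ 613 kN·m

Assume both tension and compression steel yield.
Net tension couple steel: A_s − A'_s = 3255 mm².
a = (A_s − A'_s) f_y / (0.85 f'_c b) = 1350825/(0.85 × 32.3 × 410) = 120.00 mm.
c = a/β₁ = 120.00/0.819 = 146.52 mm; ε'_s = 0.003(c − d')/c = 0.0022 ≥ f_y/E_s = 0.0021, so compression steel does yield.
M_n = (A_s − A'_s) f_y (d − a/2) + A'_s f_y (d − d') = [1350825 × (450 − 60) + 209575 × (450 − 41)] × 10⁻⁶ = 526.82 + 85.72 = 612.54 kN·m.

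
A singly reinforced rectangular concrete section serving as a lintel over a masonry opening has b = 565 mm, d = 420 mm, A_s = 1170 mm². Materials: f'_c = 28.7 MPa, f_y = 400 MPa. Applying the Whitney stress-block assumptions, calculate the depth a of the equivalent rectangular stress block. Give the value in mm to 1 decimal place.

T = A_s f_y = 1170 × 400 = 468000 N = 468 kN.
Setting C = 0.85 f'_c a b equal to T: a = 468000/(0.85 × 28.7 × 565) = 34.0 mm.

a ≈ 34.0 mm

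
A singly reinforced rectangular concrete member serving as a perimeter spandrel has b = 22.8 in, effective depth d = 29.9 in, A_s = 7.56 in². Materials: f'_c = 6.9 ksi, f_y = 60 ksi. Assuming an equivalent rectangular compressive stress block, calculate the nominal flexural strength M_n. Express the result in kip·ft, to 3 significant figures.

T = A_s f_y = 7.56 × 60 = 453.6 kips.
a = T/(0.85 f'_c b) = 453.6/(0.85 × 6.9 × 22.8) = 3.392 in.
M_n = T(d − a/2) = 453.6 × (29.9 − 1.696) = 12793.3 kip·in = 12793.3/12 = 1066.11 kip·ft.

M_n ≈ 1070 kip·ft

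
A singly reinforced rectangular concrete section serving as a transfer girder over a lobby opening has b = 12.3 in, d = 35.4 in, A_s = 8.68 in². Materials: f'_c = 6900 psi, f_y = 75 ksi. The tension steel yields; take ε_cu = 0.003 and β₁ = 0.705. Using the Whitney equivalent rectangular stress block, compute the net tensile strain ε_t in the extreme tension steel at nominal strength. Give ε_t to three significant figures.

ε_t ≈ 0.00530

a = A_s f_y/(0.85 f'_c b) = 9.024 in.
β₁ = 0.705, so c = a/β₁ = 9.024/0.705 = 12.800 in.
From the linear strain diagram with ε_cu = 0.003: ε_t = 0.003 (d − c)/c = 0.003 × (35.4 − 12.800)/12.800 = 0.00530.
Since ε_t ≥ 0.005, the section is tension-controlled.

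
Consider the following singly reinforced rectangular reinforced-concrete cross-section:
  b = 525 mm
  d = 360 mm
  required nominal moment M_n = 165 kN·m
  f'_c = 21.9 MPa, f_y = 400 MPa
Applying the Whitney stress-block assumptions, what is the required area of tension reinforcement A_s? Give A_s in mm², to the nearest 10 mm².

A_s ≈ 1230 mm²

With M_n = 0.85 f'_c a b (d − a/2), solve the quadratic for a:
a = d − √(d² − 2M_n/(0.85 f'_c b)) = 360 − √(360² − 2 × 165×10⁶/(0.85 × 21.9 × 525)) = 50.43 mm.
A_s = 0.85 f'_c a b / f_y = 0.85 × 21.9 × 50.43 × 525 / 400 = 1232.1 mm².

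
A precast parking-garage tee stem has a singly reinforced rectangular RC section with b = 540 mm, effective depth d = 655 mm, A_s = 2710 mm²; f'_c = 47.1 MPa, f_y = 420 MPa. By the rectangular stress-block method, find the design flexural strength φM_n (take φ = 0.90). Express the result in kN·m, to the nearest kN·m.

T = A_s f_y = 2710 × 420 = 1138200 N = 1138.2 kN.
From C = T: a = T/(0.85 f'_c b) = 1138200/(0.85 × 47.1 × 540) = 52.65 mm.
M_n = T(d − a/2) = 1138.2 kN × (655 − 26.325) mm = 715.56 kN·m.
φM_n = 0.90 × 715.56 = 644.00 kN·m.

φM_n ≈ 644 kN·m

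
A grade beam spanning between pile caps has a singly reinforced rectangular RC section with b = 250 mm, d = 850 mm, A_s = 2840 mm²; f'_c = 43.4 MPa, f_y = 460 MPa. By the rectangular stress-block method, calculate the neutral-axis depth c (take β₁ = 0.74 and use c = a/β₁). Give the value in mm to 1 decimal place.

c ≈ 191.4 mm

T = A_s f_y = 2840 × 460 = 1306400 N = 1306.4 kN.
Setting C = 0.85 f'_c a b equal to T: a = 1306400/(0.85 × 43.4 × 250) = 141.654 mm.
With β₁ = 0.74, c = a/β₁ = 141.654/0.74 = 191.4 mm.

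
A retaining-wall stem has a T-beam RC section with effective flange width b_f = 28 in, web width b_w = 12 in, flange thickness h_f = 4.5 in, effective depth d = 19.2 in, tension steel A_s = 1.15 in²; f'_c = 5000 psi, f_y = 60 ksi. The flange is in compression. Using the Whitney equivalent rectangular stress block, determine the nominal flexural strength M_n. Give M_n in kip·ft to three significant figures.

M_n ≈ 109 kip·ft

Tension: T = A_s f_y = 1.15 × 60 = 69 kips.
Try a within the flange: a = T/(0.85 f'_c b_f) = 69/(0.85 × 5 × 28) = 0.580 in.
Since a = 0.580 ≤ h_f = 4.5 in, the stress block lies entirely in the flange; analyse as a rectangular beam of width b_f.
M_n = T(d − a/2) = 69 × (19.2 − 0.29) = 1304.8 kip·in.
M_n = 1304.8/12 = 108.73 kip·ft.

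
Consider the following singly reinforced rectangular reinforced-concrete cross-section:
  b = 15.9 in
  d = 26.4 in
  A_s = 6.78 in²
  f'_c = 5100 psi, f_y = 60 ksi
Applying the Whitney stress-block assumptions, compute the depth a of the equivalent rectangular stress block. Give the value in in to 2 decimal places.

T = A_s f_y = 6.78 × 60 = 406.8 kips.
a = T/(0.85 f'_c b) = 406.8/(0.85 × 5.1 × 15.9) = 5.90 in.

a ≈ 5.90 in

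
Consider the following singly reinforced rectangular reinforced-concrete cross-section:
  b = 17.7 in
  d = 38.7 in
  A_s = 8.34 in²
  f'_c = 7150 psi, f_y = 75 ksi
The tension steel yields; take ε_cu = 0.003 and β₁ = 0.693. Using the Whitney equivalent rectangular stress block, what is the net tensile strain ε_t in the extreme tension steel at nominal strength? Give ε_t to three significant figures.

ε_t ≈ 0.0108

a = A_s f_y/(0.85 f'_c b) = 5.815 in.
β₁ = 0.693, so c = a/β₁ = 5.815/0.693 = 8.391 in.
From the linear strain diagram with ε_cu = 0.003: ε_t = 0.003 (d − c)/c = 0.003 × (38.7 − 8.391)/8.391 = 0.0108.
Since ε_t ≥ 0.005, the section is tension-controlled.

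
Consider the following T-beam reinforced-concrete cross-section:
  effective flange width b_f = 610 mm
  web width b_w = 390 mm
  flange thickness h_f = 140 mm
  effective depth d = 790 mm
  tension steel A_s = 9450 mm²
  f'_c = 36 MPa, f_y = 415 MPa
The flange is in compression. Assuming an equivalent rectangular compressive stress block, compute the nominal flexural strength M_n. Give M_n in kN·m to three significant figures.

Tension: T = A_s f_y = 9450 × 415 = 3921750 N.
Try a within the flange: a = T/(0.85 f'_c b_f) = 3921750/(0.85 × 36 × 610) = 210.10 mm.
a = 210.10 > h_f = 140 mm: the block extends into the web. Split into flange-overhang and web parts.
C_f = 0.85 f'_c (b_f − b_w) h_f = 0.85 × 36 × (610 − 390) × 140 = 942480 N.
Remaining web compression depth: a_w = (T − C_f)/(0.85 f'_c b_w) = (3921750 − 942480)/(0.85 × 36 × 390) = 249.65 mm.
M_n = C_f(d − h_f/2) + (T − C_f)(d − a_w/2) = 942480 × (790 − 70) + 2979270 × (790 − 124.825) = 678.59 + 1981.74 = 2660.33 × 10⁶ N·mm.
M_n = 2660.33 kN·m.

M_n ≈ 2660 kN·m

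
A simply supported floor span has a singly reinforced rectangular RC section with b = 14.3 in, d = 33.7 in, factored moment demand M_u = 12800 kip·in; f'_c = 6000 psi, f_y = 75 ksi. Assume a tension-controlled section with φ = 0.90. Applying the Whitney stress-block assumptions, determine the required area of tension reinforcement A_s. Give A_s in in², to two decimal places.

M_n = M_u/φ = 12800/0.90 = 14222.2 kip·in.
From M_n = 0.85 f'_c a b (d − a/2):
a = d − √(d² − 2M_n/(0.85 f'_c b)) = 33.7 − √(33.7² − 2 × 14222.2/(0.85 × 6 × 14.3)) = 6.393 in.
A_s = 0.85 f'_c a b / f_y = 0.85 × 6 × 6.393 × 14.3 / 75 = 6.217 in².

A_s ≈ 6.22 in²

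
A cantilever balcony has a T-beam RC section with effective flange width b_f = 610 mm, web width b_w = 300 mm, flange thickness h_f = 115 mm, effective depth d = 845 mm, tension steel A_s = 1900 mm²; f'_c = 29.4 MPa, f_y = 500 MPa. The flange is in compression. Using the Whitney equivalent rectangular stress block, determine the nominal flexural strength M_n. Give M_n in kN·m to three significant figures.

M_n ≈ 773 kN·m

Tension: T = A_s f_y = 1900 × 500 = 950000 N.
Try a within the flange: a = T/(0.85 f'_c b_f) = 950000/(0.85 × 29.4 × 610) = 62.32 mm.
Since a = 62.32 ≤ h_f = 115 mm, the stress block lies entirely in the flange; analyse as a rectangular beam of width b_f.
M_n = T(d − a/2) = 950000 × (845 − 31.16) = 773.15 × 10⁶ N·mm.
M_n = 773.15 kN·m.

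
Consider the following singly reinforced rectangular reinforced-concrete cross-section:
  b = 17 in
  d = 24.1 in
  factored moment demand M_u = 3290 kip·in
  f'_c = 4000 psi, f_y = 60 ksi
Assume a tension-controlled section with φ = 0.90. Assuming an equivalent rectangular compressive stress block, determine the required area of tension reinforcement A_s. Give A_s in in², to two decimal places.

A_s ≈ 2.68 in²

M_n = M_u/φ = 3290/0.90 = 3655.56 kip·in.
From M_n = 0.85 f'_c a b (d − a/2):
a = d − √(d² − 2M_n/(0.85 f'_c b)) = 24.1 − √(24.1² − 2 × 3655.56/(0.85 × 4 × 17)) = 2.785 in.
A_s = 0.85 f'_c a b / f_y = 0.85 × 4 × 2.785 × 17 / 60 = 2.683 in².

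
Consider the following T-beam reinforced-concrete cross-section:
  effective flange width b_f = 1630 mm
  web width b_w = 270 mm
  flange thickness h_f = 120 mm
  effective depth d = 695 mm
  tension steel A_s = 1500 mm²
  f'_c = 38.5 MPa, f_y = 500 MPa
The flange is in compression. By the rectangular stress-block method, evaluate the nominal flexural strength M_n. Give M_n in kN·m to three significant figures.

Tension: T = A_s f_y = 1500 × 500 = 750000 N.
Try a within the flange: a = T/(0.85 f'_c b_f) = 750000/(0.85 × 38.5 × 1630) = 14.06 mm.
Since a = 14.06 ≤ h_f = 120 mm, the stress block lies entirely in the flange; analyse as a rectangular beam of width b_f.
M_n = T(d − a/2) = 750000 × (695 − 7.03) = 515.98 × 10⁶ N·mm.
M_n = 515.98 kN·m.

M_n ≈ 516 kN·m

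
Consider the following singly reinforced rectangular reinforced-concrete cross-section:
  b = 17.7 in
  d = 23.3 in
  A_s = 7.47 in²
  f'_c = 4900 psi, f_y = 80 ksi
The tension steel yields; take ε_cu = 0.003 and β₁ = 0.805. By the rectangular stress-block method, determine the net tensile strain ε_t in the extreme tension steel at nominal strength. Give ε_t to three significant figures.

a = A_s f_y/(0.85 f'_c b) = 8.106 in.
β₁ = 0.805, so c = a/β₁ = 8.106/0.805 = 10.070 in.
From the linear strain diagram with ε_cu = 0.003: ε_t = 0.003 (d − c)/c = 0.003 × (23.3 − 10.070)/10.070 = 0.00394.
ε_t < 0.004 — the section is over-reinforced for flexure under ACI limits.

ε_t ≈ 0.00394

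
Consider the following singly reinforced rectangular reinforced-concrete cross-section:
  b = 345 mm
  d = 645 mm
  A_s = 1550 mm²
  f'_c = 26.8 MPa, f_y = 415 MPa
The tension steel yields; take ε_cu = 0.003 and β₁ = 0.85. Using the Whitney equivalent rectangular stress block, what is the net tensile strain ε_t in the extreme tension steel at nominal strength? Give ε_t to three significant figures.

a = A_s f_y/(0.85 f'_c b) = 81.85 mm.
β₁ = 0.85, so c = a/β₁ = 81.85/0.85 = 96.29 mm.
From the linear strain diagram with ε_cu = 0.003: ε_t = 0.003 (d − c)/c = 0.003 × (645 − 96.29)/96.29 = 0.0171.
Since ε_t ≥ 0.005, the section is tension-controlled.

ε_t ≈ 0.0171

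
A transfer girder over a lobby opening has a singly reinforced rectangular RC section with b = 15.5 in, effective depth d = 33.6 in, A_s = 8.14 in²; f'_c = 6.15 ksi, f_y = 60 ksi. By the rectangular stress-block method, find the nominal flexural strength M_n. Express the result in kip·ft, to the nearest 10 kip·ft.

T = A_s f_y = 8.14 × 60 = 488.4 kips.
a = T/(0.85 f'_c b) = 488.4/(0.85 × 6.15 × 15.5) = 6.028 in.
M_n = T(d − a/2) = 488.4 × (33.6 − 3.014) = 14938.2 kip·in = 14938.2/12 = 1244.85 kip·ft.

M_n ≈ 1240 kip·ft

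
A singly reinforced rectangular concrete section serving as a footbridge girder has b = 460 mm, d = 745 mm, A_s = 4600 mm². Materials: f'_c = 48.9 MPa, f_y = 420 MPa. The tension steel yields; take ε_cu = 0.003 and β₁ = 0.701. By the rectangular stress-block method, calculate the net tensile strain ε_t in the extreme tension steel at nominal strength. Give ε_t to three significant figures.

ε_t ≈ 0.0125

a = A_s f_y/(0.85 f'_c b) = 101.05 mm.
β₁ = 0.701, so c = a/β₁ = 101.05/0.701 = 144.15 mm.
From the linear strain diagram with ε_cu = 0.003: ε_t = 0.003 (d − c)/c = 0.003 × (745 − 144.15)/144.15 = 0.0125.
Since ε_t ≥ 0.005, the section is tension-controlled.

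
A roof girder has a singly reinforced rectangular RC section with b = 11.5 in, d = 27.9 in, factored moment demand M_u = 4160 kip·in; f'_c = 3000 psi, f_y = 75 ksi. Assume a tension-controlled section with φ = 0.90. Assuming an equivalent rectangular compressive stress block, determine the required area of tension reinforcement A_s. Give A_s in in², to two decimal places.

A_s ≈ 2.49 in²

M_n = M_u/φ = 4160/0.90 = 4622.22 kip·in.
From M_n = 0.85 f'_c a b (d − a/2):
a = d − √(d² − 2M_n/(0.85 f'_c b)) = 27.9 − √(27.9² − 2 × 4622.22/(0.85 × 3 × 11.5)) = 6.379 in.
A_s = 0.85 f'_c a b / f_y = 0.85 × 3 × 6.379 × 11.5 / 75 = 2.494 in².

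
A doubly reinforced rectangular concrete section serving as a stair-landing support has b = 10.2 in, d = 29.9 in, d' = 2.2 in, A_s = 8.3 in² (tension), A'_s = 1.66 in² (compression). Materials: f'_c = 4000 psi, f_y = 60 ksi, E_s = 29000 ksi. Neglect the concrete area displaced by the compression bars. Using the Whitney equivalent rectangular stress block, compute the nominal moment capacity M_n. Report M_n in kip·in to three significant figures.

M_n ≈ 12400 kip·in

Assume both steels yield.
a = (A_s − A'_s) f_y/(0.85 f'_c b) = (8.3 − 1.66) × 60/(0.85 × 4 × 10.2) = 11.488 in.
c = a/β₁ = 11.488/0.85 = 13.515 in; ε'_s = 0.003(c − d')/c = 0.0025 ≥ ε_y = 0.0021, so the compression steel yields.
M_n = (A_s − A'_s) f_y (d − a/2) + A'_s f_y (d − d') = 398.4 × (29.9 − 5.744) + 99.6 × (29.9 − 2.2) = 9623.8 + 2758.9 = 12382.7 kip·in.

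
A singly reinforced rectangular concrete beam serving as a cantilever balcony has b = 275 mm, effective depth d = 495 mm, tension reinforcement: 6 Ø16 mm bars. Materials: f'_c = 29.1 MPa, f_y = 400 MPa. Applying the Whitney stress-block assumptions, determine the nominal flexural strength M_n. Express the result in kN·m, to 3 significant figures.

A_s = 6 × 201 = 1206 mm².
T = A_s f_y = 1206 × 400 = 482400 N = 482.4 kN.
From C = T: a = T/(0.85 f'_c b) = 482400/(0.85 × 29.1 × 275) = 70.92 mm.
M_n = T(d − a/2) = 482.4 kN × (495 − 35.46) mm = 221.68 kN·m.

M_n ≈ 222 kN·m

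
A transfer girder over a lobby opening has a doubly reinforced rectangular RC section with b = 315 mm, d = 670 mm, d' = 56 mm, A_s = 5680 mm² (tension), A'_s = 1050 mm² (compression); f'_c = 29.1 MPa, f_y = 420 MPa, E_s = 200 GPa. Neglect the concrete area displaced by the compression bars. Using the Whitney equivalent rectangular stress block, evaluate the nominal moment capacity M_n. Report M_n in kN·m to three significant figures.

Assume both tension and compression steel yield.
Net tension couple steel: A_s − A'_s = 4630 mm².
a = (A_s − A'_s) f_y / (0.85 f'_c b) = 1944600/(0.85 × 29.1 × 315) = 249.58 mm.
c = a/β₁ = 249.58/0.842 = 296.41 mm; ε'_s = 0.003(c − d')/c = 0.0024 ≥ f_y/E_s = 0.0021, so compression steel does yield.
M_n = (A_s − A'_s) f_y (d − a/2) + A'_s f_y (d − d') = [1944600 × (670 − 124.79) + 441000 × (670 − 56)] × 10⁻⁶ = 1060.22 + 270.77 = 1330.99 kN·m.

M_n ≈ 1330 kN·m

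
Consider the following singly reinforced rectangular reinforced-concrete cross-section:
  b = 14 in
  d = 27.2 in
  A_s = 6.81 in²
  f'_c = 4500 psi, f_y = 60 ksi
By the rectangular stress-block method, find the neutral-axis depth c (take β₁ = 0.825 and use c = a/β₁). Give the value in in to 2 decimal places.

T = A_s f_y = 6.81 × 60 = 408.6 kips.
a = T/(0.85 f'_c b) = 408.6/(0.85 × 4.5 × 14) = 7.6303 in.
With β₁ = 0.825, c = a/β₁ = 7.6303/0.825 = 9.25 in.

c ≈ 9.25 in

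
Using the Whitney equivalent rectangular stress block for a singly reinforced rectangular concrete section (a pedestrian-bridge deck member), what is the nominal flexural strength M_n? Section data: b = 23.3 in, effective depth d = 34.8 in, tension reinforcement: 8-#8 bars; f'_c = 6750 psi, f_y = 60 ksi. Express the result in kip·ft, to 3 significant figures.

A_s = 8 × 0.79 = 6.32 in².
T = A_s f_y = 6.32 × 60 = 379.2 kips.
a = T/(0.85 f'_c b) = 379.2/(0.85 × 6.75 × 23.3) = 2.837 in.
M_n = T(d − a/2) = 379.2 × (34.8 − 1.4185) = 12658.3 kip·in = 12658.3/12 = 1054.86 kip·ft.

M_n ≈ 1050 kip·ft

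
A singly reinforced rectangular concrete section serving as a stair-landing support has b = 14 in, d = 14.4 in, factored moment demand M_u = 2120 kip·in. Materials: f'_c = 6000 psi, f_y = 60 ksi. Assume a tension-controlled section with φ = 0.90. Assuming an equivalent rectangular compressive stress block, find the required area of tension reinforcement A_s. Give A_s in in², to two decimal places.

M_n = M_u/φ = 2120/0.90 = 2355.56 kip·in.
From M_n = 0.85 f'_c a b (d − a/2):
a = d − √(d² − 2M_n/(0.85 f'_c b)) = 14.4 − √(14.4² − 2 × 2355.56/(0.85 × 6 × 14)) = 2.510 in.
A_s = 0.85 f'_c a b / f_y = 0.85 × 6 × 2.510 × 14 / 60 = 2.987 in².

A_s ≈ 2.99 in²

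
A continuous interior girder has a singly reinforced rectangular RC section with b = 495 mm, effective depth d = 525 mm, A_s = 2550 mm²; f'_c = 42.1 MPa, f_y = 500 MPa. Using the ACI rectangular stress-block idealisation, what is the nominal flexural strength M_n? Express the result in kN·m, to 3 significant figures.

T = A_s f_y = 2550 × 500 = 1275000 N = 1275 kN.
From C = T: a = T/(0.85 f'_c b) = 1275000/(0.85 × 42.1 × 495) = 71.98 mm.
M_n = T(d − a/2) = 1275 kN × (525 − 35.99) mm = 623.49 kN·m.

M_n ≈ 623 kN·m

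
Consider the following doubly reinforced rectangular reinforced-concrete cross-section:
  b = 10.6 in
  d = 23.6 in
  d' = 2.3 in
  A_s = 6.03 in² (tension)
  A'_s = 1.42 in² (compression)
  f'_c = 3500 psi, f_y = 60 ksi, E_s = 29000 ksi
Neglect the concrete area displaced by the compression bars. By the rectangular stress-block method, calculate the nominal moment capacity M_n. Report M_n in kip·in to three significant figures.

M_n ≈ 7130 kip·in

Assume both steels yield.
a = (A_s − A'_s) f_y/(0.85 f'_c b) = (6.03 − 1.42) × 60/(0.85 × 3.5 × 10.6) = 8.771 in.
c = a/β₁ = 8.771/0.85 = 10.319 in; ε'_s = 0.003(c − d')/c = 0.0023 ≥ ε_y = 0.0021, so the compression steel yields.
M_n = (A_s − A'_s) f_y (d − a/2) + A'_s f_y (d − d') = 276.6 × (23.6 − 4.3855) + 85.2 × (23.6 − 2.3) = 5314.7 + 1814.8 = 7129.5 kip·in.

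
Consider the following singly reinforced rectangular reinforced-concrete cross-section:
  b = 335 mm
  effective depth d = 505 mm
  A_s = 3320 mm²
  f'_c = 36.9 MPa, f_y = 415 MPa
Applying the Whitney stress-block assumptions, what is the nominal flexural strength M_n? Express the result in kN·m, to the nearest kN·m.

T = A_s f_y = 3320 × 415 = 1377800 N = 1377.8 kN.
From C = T: a = T/(0.85 f'_c b) = 1377800/(0.85 × 36.9 × 335) = 131.13 mm.
M_n = T(d − a/2) = 1377.8 kN × (505 − 65.565) mm = 605.45 kN·m.

M_n ≈ 605 kN·m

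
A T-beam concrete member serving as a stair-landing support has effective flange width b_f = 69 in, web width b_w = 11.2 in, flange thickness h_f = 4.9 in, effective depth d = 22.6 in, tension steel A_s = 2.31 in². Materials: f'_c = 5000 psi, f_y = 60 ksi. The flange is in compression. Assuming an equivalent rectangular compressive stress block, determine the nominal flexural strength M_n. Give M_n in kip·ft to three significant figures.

M_n ≈ 258 kip·ft

Tension: T = A_s f_y = 2.31 × 60 = 138.6 kips.
Try a within the flange: a = T/(0.85 f'_c b_f) = 138.6/(0.85 × 5 × 69) = 0.473 in.
Since a = 0.473 ≤ h_f = 4.9 in, the stress block lies entirely in the flange; analyse as a rectangular beam of width b_f.
M_n = T(d − a/2) = 138.6 × (22.6 − 0.2365) = 3099.6 kip·in.
M_n = 3099.6/12 = 258.30 kip·ft.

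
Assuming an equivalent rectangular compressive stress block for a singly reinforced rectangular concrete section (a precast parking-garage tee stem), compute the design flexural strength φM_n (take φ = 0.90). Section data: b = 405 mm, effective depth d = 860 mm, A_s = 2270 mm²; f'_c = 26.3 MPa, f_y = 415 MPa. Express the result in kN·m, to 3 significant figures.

T = A_s f_y = 2270 × 415 = 942050 N = 942.05 kN.
From C = T: a = T/(0.85 f'_c b) = 942050/(0.85 × 26.3 × 405) = 104.05 mm.
M_n = T(d − a/2) = 942.05 kN × (860 − 52.025) mm = 761.15 kN·m.
φM_n = 0.90 × 761.15 = 685.04 kN·m.

φM_n ≈ 685 kN·m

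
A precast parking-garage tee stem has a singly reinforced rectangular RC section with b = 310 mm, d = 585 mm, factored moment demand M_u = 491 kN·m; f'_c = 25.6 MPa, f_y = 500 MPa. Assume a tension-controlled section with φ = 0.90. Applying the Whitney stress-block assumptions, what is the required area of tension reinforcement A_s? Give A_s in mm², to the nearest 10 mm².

M_n = M_u/φ = 491/0.90 = 545.556 kN·m.
With M_n = 0.85 f'_c a b (d − a/2), solve the quadratic for a:
a = d − √(d² − 2M_n/(0.85 f'_c b)) = 585 − √(585² − 2 × 545.556×10⁶/(0.85 × 25.6 × 310)) = 160.18 mm.
A_s = 0.85 f'_c a b / f_y = 0.85 × 25.6 × 160.18 × 310 / 500 = 2161.0 mm².

A_s ≈ 2160 mm²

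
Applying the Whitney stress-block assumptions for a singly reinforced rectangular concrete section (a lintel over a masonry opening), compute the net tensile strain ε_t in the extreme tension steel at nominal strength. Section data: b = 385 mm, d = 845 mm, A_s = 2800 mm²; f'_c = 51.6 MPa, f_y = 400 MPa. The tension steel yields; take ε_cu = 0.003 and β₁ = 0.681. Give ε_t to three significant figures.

a = A_s f_y/(0.85 f'_c b) = 66.33 mm.
β₁ = 0.681, so c = a/β₁ = 66.33/0.681 = 97.40 mm.
From the linear strain diagram with ε_cu = 0.003: ε_t = 0.003 (d − c)/c = 0.003 × (845 − 97.40)/97.40 = 0.0230.
Since ε_t ≥ 0.005, the section is tension-controlled.

ε_t ≈ 0.0230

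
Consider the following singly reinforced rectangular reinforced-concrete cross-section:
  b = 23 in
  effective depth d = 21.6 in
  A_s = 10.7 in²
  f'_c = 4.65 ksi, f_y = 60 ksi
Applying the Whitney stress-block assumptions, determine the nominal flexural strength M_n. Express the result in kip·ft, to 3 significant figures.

M_n ≈ 967 kip·ft

T = A_s f_y = 10.7 × 60 = 642 kips.
a = T/(0.85 f'_c b) = 642/(0.85 × 4.65 × 23) = 7.062 in.
M_n = T(d − a/2) = 642 × (21.6 − 3.531) = 11600.3 kip·in = 11600.3/12 = 966.69 kip·ft.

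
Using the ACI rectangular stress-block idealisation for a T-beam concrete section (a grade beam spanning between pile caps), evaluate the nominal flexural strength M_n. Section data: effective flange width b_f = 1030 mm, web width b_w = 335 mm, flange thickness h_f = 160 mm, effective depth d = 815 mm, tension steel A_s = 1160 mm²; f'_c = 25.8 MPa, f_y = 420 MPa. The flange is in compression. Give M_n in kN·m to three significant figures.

Tension: T = A_s f_y = 1160 × 420 = 487200 N.
Try a within the flange: a = T/(0.85 f'_c b_f) = 487200/(0.85 × 25.8 × 1030) = 21.57 mm.
Since a = 21.57 ≤ h_f = 160 mm, the stress block lies entirely in the flange; analyse as a rectangular beam of width b_f.
M_n = T(d − a/2) = 487200 × (815 − 10.785) = 391.81 × 10⁶ N·mm.
M_n = 391.81 kN·m.

M_n ≈ 392 kN·m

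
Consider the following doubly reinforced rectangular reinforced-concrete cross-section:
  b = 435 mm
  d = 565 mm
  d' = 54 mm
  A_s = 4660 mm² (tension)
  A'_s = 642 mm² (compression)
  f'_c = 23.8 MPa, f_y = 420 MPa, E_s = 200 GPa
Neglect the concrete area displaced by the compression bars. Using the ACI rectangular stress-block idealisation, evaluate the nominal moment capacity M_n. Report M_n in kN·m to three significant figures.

M_n ≈ 929 kN·m

Assume both tension and compression steel yield.
Net tension couple steel: A_s − A'_s = 4018 mm².
a = (A_s − A'_s) f_y / (0.85 f'_c b) = 1687560/(0.85 × 23.8 × 435) = 191.77 mm.
c = a/β₁ = 191.77/0.85 = 225.61 mm; ε'_s = 0.003(c − d')/c = 0.0023 ≥ f_y/E_s = 0.0021, so compression steel does yield.
M_n = (A_s − A'_s) f_y (d − a/2) + A'_s f_y (d − d') = [1687560 × (565 − 95.885) + 269640 × (565 − 54)] × 10⁻⁶ = 791.66 + 137.79 = 929.45 kN·m.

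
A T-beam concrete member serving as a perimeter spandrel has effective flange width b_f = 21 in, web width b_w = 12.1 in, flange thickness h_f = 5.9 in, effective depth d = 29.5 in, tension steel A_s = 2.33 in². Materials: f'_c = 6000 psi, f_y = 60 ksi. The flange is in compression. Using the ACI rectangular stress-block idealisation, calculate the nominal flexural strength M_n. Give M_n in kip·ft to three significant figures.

Tension: T = A_s f_y = 2.33 × 60 = 139.8 kips.
Try a within the flange: a = T/(0.85 f'_c b_f) = 139.8/(0.85 × 6 × 21) = 1.305 in.
Since a = 1.305 ≤ h_f = 5.9 in, the stress block lies entirely in the flange; analyse as a rectangular beam of width b_f.
M_n = T(d − a/2) = 139.8 × (29.5 − 0.6525) = 4032.9 kip·in.
M_n = 4032.9/12 = 336.08 kip·ft.

M_n ≈ 336 kip·ft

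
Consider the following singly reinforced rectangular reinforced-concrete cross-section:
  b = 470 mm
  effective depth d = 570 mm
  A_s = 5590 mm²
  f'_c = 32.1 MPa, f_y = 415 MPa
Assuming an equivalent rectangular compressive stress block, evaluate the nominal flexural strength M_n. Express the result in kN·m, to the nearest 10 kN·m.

T = A_s f_y = 5590 × 415 = 2319850 N = 2319.85 kN.
From C = T: a = T/(0.85 f'_c b) = 2319850/(0.85 × 32.1 × 470) = 180.90 mm.
M_n = T(d − a/2) = 2319.85 kN × (570 − 90.45) mm = 1112.48 kN·m.

M_n ≈ 1110 kN·m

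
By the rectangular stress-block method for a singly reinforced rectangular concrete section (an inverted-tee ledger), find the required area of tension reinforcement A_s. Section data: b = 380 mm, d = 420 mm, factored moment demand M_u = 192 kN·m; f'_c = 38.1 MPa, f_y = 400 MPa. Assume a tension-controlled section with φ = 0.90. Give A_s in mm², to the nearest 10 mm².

M_n = M_u/φ = 192/0.90 = 213.333 kN·m.
With M_n = 0.85 f'_c a b (d − a/2), solve the quadratic for a:
a = d − √(d² − 2M_n/(0.85 f'_c b)) = 420 − √(420² − 2 × 213.333×10⁶/(0.85 × 38.1 × 380)) = 43.53 mm.
A_s = 0.85 f'_c a b / f_y = 0.85 × 38.1 × 43.53 × 380 / 400 = 1339.2 mm².

A_s ≈ 1340 mm²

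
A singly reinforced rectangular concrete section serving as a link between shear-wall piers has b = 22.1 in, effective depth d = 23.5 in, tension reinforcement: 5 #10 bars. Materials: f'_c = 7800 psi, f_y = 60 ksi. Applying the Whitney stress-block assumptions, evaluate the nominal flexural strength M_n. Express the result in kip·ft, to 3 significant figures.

A_s = 5 × 1.27 = 6.35 in².
T = A_s f_y = 6.35 × 60 = 381 kips.
a = T/(0.85 f'_c b) = 381/(0.85 × 7.8 × 22.1) = 2.600 in.
M_n = T(d − a/2) = 381 × (23.5 − 1.3) = 8458.2 kip·in = 8458.2/12 = 704.85 kip·ft.

M_n ≈ 705 kip·ft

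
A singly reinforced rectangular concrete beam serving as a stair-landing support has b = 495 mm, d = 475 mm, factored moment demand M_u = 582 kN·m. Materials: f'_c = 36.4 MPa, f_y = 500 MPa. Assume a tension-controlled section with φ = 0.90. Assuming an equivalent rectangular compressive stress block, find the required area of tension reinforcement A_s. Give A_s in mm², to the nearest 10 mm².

A_s ≈ 3040 mm²

M_n = M_u/φ = 582/0.90 = 646.667 kN·m.
With M_n = 0.85 f'_c a b (d − a/2), solve the quadratic for a:
a = d − √(d² − 2M_n/(0.85 f'_c b)) = 475 − √(475² − 2 × 646.667×10⁶/(0.85 × 36.4 × 495)) = 99.26 mm.
A_s = 0.85 f'_c a b / f_y = 0.85 × 36.4 × 99.26 × 495 / 500 = 3040.4 mm².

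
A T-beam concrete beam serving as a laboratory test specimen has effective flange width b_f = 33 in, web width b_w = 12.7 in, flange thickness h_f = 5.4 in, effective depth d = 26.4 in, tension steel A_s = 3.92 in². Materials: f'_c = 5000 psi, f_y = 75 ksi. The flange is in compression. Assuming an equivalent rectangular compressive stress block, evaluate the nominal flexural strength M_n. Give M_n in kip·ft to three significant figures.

Tension: T = A_s f_y = 3.92 × 75 = 294 kips.
Try a within the flange: a = T/(0.85 f'_c b_f) = 294/(0.85 × 5 × 33) = 2.096 in.
Since a = 2.096 ≤ h_f = 5.4 in, the stress block lies entirely in the flange; analyse as a rectangular beam of width b_f.
M_n = T(d − a/2) = 294 × (26.4 − 1.048) = 7453.5 kip·in.
M_n = 7453.5/12 = 621.13 kip·ft.

M_n ≈ 621 kip·ft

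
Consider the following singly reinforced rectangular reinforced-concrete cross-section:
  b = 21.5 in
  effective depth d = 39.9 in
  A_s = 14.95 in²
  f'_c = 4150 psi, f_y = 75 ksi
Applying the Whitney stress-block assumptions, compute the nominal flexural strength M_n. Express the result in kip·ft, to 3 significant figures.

T = A_s f_y = 14.95 × 75 = 1121.25 kips.
a = T/(0.85 f'_c b) = 1121.25/(0.85 × 4.15 × 21.5) = 14.784 in.
M_n = T(d − a/2) = 1121.25 × (39.9 − 7.392) = 36449.6 kip·in = 36449.6/12 = 3037.47 kip·ft.

M_n ≈ 3040 kip·ft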